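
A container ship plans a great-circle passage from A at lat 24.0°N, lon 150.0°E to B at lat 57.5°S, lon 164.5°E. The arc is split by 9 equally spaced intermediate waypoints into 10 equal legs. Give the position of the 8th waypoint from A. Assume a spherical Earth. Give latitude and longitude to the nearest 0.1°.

≈ lat 41.3°S, lon 159.5°E

From cos δ = sin φ₁ sin φ₂ + cos φ₁ cos φ₂ cos Δλ, the central angle is δ ≈ 1.438 rad (82.4°).
Interpolate at f = 8/10 with slerp weights a = sin((1−f)δ)/sin δ ≈ 0.286, b = sin(fδ)/sin δ ≈ 0.921.
p = a·p₁ + b·p₂ ≈ (-0.703, 0.263, -0.660); φ = arcsin(p_z) ≈ -41.33°, λ = atan2(p_y, p_x) ≈ 159.50°.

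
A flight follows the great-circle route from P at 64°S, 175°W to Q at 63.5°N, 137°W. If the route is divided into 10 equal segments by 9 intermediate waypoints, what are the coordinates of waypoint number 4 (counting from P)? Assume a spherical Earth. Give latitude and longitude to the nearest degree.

≈ 13°S, 158°W

From cos δ = sin φ₁ sin φ₂ + cos φ₁ cos φ₂ cos Δλ, the central angle is δ ≈ 2.279 rad (130.6°).
Interpolate at f = 4/10 with slerp weights a = sin((1−f)δ)/sin δ ≈ 1.289, b = sin(fδ)/sin δ ≈ 1.040.
p = a·p₁ + b·p₂ ≈ (-0.902, -0.366, -0.228); φ = arcsin(p_z) ≈ -13.15°, λ = atan2(p_y, p_x) ≈ -157.93°.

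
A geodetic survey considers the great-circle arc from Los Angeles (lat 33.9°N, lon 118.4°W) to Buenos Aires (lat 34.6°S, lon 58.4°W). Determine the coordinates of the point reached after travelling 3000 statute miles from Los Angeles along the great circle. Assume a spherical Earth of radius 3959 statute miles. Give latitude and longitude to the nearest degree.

Convert each endpoint to a unit vector on the sphere (x = cos φ cos λ, y = cos φ sin λ, z = sin φ).
The central angle between the endpoints is δ = arccos(p₁·p₂) ≈ 1.546 rad (88.6°). The total great-circle distance is δ·R ≈ 1.546 × 3959 ≈ 6120 mi, so the target fraction is f = 3000/6120 ≈ 0.490.
Interpolate at f ≈ 0.490 with slerp weights a = sin((1−f)δ)/sin δ ≈ 0.709, b = sin(fδ)/sin δ ≈ 0.688.
p = a·p₁ + b·p₂ ≈ (0.017, -1.000, 0.005); φ = arcsin(p_z) ≈ 0.30°, λ = atan2(p_y, p_x) ≈ -89.05°.

≈ lat 0°N, lon 89°W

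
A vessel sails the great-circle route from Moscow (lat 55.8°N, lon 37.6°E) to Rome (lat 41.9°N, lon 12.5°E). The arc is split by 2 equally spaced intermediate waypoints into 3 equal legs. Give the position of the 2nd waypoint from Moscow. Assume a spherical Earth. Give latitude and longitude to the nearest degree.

Write both endpoints as unit vectors p₁, p₂ with components (cos φ cos λ, cos φ sin λ, sin φ).
The central angle between the endpoints is δ = arccos(p₁·p₂) ≈ 0.373 rad (21.4°).
Interpolate at f = 2/3 with slerp weights a = sin((1−f)δ)/sin δ ≈ 0.340, b = sin(fδ)/sin δ ≈ 0.675.
p = a·p₁ + b·p₂ ≈ (0.642, 0.226, 0.733); φ = arcsin(p_z) ≈ 47.10°, λ = atan2(p_y, p_x) ≈ 19.35°.

≈ lat 47°N, lon 19°E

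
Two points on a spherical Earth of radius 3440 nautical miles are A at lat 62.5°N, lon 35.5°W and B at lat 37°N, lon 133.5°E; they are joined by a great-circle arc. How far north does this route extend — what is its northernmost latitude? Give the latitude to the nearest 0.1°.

≈ 85.9°N

The great circle lies in the plane with unit normal n̂ = (p₁ × p₂)/|p₁ × p₂|.
Here n̂_z ≈ +0.071; the vertex latitude is φ_max = arccos|n̂_z| ≈ 85.9°.
Check via Clairaut: cos φ_max = |cos φ₁| · sin C = cos(62.5°)·sin(8.9°) ≈ 0.071, again giving ≈ 85.9°.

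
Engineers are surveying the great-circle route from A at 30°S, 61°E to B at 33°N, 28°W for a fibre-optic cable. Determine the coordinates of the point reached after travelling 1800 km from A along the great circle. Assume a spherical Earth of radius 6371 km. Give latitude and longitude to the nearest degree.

Write both endpoints as unit vectors p₁, p₂ with components (cos φ cos λ, cos φ sin λ, sin φ).
The central angle between the endpoints is δ = arccos(p₁·p₂) ≈ 1.833 rad (105.0°). The total great-circle distance is δ·R ≈ 1.833 × 6371 ≈ 11681 km, so the target fraction is f = 1800/11681 ≈ 0.154.
Interpolate at f ≈ 0.154 with slerp weights a = sin((1−f)δ)/sin δ ≈ 1.035, b = sin(fδ)/sin δ ≈ 0.289.
p = a·p₁ + b·p₂ ≈ (0.648, 0.671, -0.360); φ = arcsin(p_z) ≈ -21.13°, λ = atan2(p_y, p_x) ≈ 45.96°.

≈ 21°S, 46°E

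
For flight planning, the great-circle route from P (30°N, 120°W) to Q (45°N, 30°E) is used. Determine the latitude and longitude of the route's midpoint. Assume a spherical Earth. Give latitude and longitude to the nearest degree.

≈ (70°N, 66°W)

Convert each endpoint to a unit vector on the sphere (x = cos φ cos λ, y = cos φ sin λ, z = sin φ).
The central angle between the endpoints is δ = arccos(p₁·p₂) ≈ 1.749 rad (100.2°).
Interpolate at f = 1/2 with slerp weights a = sin((1−f)δ)/sin δ ≈ 0.779, b = sin(fδ)/sin δ ≈ 0.779.
p = a·p₁ + b·p₂ ≈ (0.140, -0.309, 0.941); φ = arcsin(p_z) ≈ 70.18°, λ = atan2(p_y, p_x) ≈ -65.66°.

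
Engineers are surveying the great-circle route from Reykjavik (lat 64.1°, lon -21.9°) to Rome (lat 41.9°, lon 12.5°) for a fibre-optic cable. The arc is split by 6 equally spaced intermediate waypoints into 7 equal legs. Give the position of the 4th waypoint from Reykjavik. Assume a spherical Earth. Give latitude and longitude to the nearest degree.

From cos δ = sin φ₁ sin φ₂ + cos φ₁ cos φ₂ cos Δλ, the central angle is δ ≈ 0.518 rad (29.7°).
Interpolate at f = 4/7 with slerp weights a = sin((1−f)δ)/sin δ ≈ 0.445, b = sin(fδ)/sin δ ≈ 0.589.
p = a·p₁ + b·p₂ ≈ (0.608, 0.022, 0.793); φ = arcsin(p_z) ≈ 52.50°, λ = atan2(p_y, p_x) ≈ 2.11°.

≈ lat 53°, lon 2°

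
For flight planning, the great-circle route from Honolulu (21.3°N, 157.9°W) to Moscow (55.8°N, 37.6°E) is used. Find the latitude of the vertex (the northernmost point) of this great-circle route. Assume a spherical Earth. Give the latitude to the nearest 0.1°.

The great circle lies in the plane with unit normal n̂ = (p₁ × p₂)/|p₁ × p₂|.
Here n̂_z ≈ -0.143; the vertex latitude is φ_max = arccos|n̂_z| ≈ 81.8°.

≈ 81.8°N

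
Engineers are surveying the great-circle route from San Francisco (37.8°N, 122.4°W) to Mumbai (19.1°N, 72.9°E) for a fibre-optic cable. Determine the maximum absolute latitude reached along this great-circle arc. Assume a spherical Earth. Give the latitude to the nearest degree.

The great circle lies in the plane with unit normal n̂ = (p₁ × p₂)/|p₁ × p₂|.
Here n̂_z ≈ -0.231; the vertex latitude is φ_max = arccos|n̂_z| ≈ 76.7°.
Check via Clairaut: cos φ_max = |cos φ₁| · sin C = cos(37.8°)·sin(17.0°) ≈ 0.231, again giving ≈ 76.7°.

≈ 77°N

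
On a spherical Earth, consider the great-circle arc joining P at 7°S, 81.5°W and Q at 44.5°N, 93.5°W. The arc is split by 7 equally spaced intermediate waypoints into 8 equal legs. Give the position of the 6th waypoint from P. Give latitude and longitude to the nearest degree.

≈ 32°N, 90°W

From cos δ = sin φ₁ sin φ₂ + cos φ₁ cos φ₂ cos Δλ, the central angle is δ ≈ 0.918 rad (52.6°).
Interpolate at f = 6/8 with slerp weights a = sin((1−f)δ)/sin δ ≈ 0.286, b = sin(fδ)/sin δ ≈ 0.800.
p = a·p₁ + b·p₂ ≈ (0.007, -0.851, 0.526); φ = arcsin(p_z) ≈ 31.72°, λ = atan2(p_y, p_x) ≈ -89.52°.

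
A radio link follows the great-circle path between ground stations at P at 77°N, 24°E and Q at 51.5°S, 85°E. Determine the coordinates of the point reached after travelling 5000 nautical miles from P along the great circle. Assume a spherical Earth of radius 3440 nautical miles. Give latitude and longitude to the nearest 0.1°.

Write both endpoints as unit vectors p₁, p₂ with components (cos φ cos λ, cos φ sin λ, sin φ).
The central angle between the endpoints is δ = arccos(p₁·p₂) ≈ 2.339 rad (134.0°). The total great-circle distance is δ·R ≈ 2.339 × 3440 ≈ 8045 nmi, so the target fraction is f = 5000/8045 ≈ 0.621.
Interpolate at f ≈ 0.621 with slerp weights a = sin((1−f)δ)/sin δ ≈ 1.076, b = sin(fδ)/sin δ ≈ 1.381.
p = a·p₁ + b·p₂ ≈ (0.296, 0.955, -0.032); φ = arcsin(p_z) ≈ -1.83°, λ = atan2(p_y, p_x) ≈ 72.77°.

≈ 1.8°S, 72.8°E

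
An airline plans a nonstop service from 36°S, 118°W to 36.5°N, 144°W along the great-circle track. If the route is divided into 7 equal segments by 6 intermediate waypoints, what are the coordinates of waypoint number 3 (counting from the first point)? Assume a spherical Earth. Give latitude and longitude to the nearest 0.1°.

≈ 5.0°S, 129.4°W

Convert each endpoint to a unit vector on the sphere (x = cos φ cos λ, y = cos φ sin λ, z = sin φ).
The central angle between the endpoints is δ = arccos(p₁·p₂) ≈ 1.334 rad (76.4°).
Interpolate at f = 3/7 with slerp weights a = sin((1−f)δ)/sin δ ≈ 0.710, b = sin(fδ)/sin δ ≈ 0.557.
p = a·p₁ + b·p₂ ≈ (-0.632, -0.770, -0.086); φ = arcsin(p_z) ≈ -4.96°, λ = atan2(p_y, p_x) ≈ -129.35°.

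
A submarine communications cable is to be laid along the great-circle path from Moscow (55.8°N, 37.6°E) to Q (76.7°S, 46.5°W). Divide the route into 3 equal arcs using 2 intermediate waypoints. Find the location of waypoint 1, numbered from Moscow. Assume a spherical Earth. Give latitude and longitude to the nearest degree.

From cos δ = sin φ₁ sin φ₂ + cos φ₁ cos φ₂ cos Δλ, the central angle is δ ≈ 2.484 rad (142.3°).
Interpolate at f = 1/3 with slerp weights a = sin((1−f)δ)/sin δ ≈ 1.631, b = sin(fδ)/sin δ ≈ 1.206.
p = a·p₁ + b·p₂ ≈ (0.917, 0.358, 0.175); φ = arcsin(p_z) ≈ 10.10°, λ = atan2(p_y, p_x) ≈ 21.33°.

≈ (10°N, 21°E)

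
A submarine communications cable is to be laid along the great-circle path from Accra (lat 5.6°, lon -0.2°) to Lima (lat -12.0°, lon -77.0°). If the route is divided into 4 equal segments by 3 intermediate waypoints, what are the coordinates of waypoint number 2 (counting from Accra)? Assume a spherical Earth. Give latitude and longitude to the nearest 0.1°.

≈ lat -4.1°, lon -38.2°

Convert each endpoint to a unit vector on the sphere (x = cos φ cos λ, y = cos φ sin λ, z = sin φ).
The central angle between the endpoints is δ = arccos(p₁·p₂) ≈ 1.367 rad (78.3°).
Interpolate at f = 2/4 with slerp weights a = sin((1−f)δ)/sin δ ≈ 0.645, b = sin(fδ)/sin δ ≈ 0.645.
p = a·p₁ + b·p₂ ≈ (0.784, -0.617, -0.071); φ = arcsin(p_z) ≈ -4.08°, λ = atan2(p_y, p_x) ≈ -38.21°.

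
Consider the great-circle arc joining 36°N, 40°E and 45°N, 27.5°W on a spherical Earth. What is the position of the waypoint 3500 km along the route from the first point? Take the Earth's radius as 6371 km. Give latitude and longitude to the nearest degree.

The haversine formula gives a central angle δ ≈ 0.883 rad (50.6°) between the endpoints. The total great-circle distance is δ·R ≈ 0.883 × 6371 ≈ 5628 km, so the target fraction is f = 3500/5628 ≈ 0.622.
Interpolate at f ≈ 0.622 with slerp weights a = sin((1−f)δ)/sin δ ≈ 0.424, b = sin(fδ)/sin δ ≈ 0.676.
p = a·p₁ + b·p₂ ≈ (0.687, -0.000, 0.727); φ = arcsin(p_z) ≈ 46.64°, λ = atan2(p_y, p_x) ≈ -0.00°.

≈ 47°N, 0°E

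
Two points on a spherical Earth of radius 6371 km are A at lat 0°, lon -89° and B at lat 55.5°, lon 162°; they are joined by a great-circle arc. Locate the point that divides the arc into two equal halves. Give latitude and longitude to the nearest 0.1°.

≈ lat 40.2°, lon -122.3°

Write both endpoints as unit vectors p₁, p₂ with components (cos φ cos λ, cos φ sin λ, sin φ).
The central angle between the endpoints is δ = arccos(p₁·p₂) ≈ 1.756 rad (100.6°).
Interpolate at f = 1/2 with slerp weights a = sin((1−f)δ)/sin δ ≈ 0.783, b = sin(fδ)/sin δ ≈ 0.783.
p = a·p₁ + b·p₂ ≈ (-0.408, -0.646, 0.645); φ = arcsin(p_z) ≈ 40.19°, λ = atan2(p_y, p_x) ≈ -122.29°.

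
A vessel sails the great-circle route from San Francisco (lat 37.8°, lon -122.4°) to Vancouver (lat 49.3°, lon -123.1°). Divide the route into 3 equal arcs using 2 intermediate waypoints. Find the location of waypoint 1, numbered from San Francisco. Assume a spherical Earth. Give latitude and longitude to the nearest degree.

≈ lat 42°, lon -123°

Write both endpoints as unit vectors p₁, p₂ with components (cos φ cos λ, cos φ sin λ, sin φ).
The central angle between the endpoints is δ = arccos(p₁·p₂) ≈ 0.201 rad (11.5°).
Interpolate at f = 1/3 with slerp weights a = sin((1−f)δ)/sin δ ≈ 0.669, b = sin(fδ)/sin δ ≈ 0.335.
p = a·p₁ + b·p₂ ≈ (-0.403, -0.630, 0.664); φ = arcsin(p_z) ≈ 41.63°, λ = atan2(p_y, p_x) ≈ -122.60°.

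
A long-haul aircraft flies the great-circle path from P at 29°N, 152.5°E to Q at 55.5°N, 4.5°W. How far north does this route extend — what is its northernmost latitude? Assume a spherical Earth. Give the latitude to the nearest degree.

The great circle lies in the plane with unit normal n̂ = (p₁ × p₂)/|p₁ × p₂|.
Here n̂_z ≈ -0.194; the vertex latitude is φ_max = arccos|n̂_z| ≈ 78.8°.
Check via Clairaut: cos φ_max = |cos φ₁| · sin C = cos(29.0°)·sin(12.8°) ≈ 0.194, again giving ≈ 78.8°.

≈ 79°N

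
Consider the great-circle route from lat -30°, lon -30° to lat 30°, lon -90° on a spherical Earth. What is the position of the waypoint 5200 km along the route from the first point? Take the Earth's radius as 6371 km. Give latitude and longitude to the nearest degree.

Write both endpoints as unit vectors p₁, p₂ with components (cos φ cos λ, cos φ sin λ, sin φ).
The central angle between the endpoints is δ = arccos(p₁·p₂) ≈ 1.445 rad (82.8°). The total great-circle distance is δ·R ≈ 1.445 × 6371 ≈ 9209 km, so the target fraction is f = 5200/9209 ≈ 0.565.
Interpolate at f ≈ 0.565 with slerp weights a = sin((1−f)δ)/sin δ ≈ 0.593, b = sin(fδ)/sin δ ≈ 0.734.
p = a·p₁ + b·p₂ ≈ (0.445, -0.893, 0.071); φ = arcsin(p_z) ≈ 4.05°, λ = atan2(p_y, p_x) ≈ -63.51°.

≈ lat 4°, lon -64°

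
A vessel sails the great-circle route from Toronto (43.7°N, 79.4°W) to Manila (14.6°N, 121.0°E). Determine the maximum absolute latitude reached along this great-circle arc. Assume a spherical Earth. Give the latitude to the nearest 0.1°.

The great circle lies in the plane with unit normal n̂ = (p₁ × p₂)/|p₁ × p₂|.
Here n̂_z ≈ -0.278; the vertex latitude is φ_max = arccos|n̂_z| ≈ 73.8°.
Check via Clairaut: cos φ_max = |cos φ₁| · sin C = cos(43.7°)·sin(22.6°) ≈ 0.278, again giving ≈ 73.8°.

≈ 73.8°N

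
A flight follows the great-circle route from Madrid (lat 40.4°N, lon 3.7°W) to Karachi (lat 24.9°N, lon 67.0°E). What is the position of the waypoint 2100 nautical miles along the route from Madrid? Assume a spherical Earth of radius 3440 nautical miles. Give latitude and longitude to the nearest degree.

≈ lat 36°N, lon 41°E

Convert each endpoint to a unit vector on the sphere (x = cos φ cos λ, y = cos φ sin λ, z = sin φ).
The central angle between the endpoints is δ = arccos(p₁·p₂) ≈ 1.046 rad (59.9°). The total great-circle distance is δ·R ≈ 1.046 × 3440 ≈ 3598 nmi, so the target fraction is f = 2100/3598 ≈ 0.584.
Interpolate at f ≈ 0.584 with slerp weights a = sin((1−f)δ)/sin δ ≈ 0.487, b = sin(fδ)/sin δ ≈ 0.662.
p = a·p₁ + b·p₂ ≈ (0.605, 0.529, 0.595); φ = arcsin(p_z) ≈ 36.50°, λ = atan2(p_y, p_x) ≈ 41.17°.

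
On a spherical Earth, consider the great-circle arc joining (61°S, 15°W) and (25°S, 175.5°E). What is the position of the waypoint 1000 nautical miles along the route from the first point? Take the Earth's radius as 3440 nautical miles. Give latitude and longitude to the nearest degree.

≈ (77°S, 27°W)

From cos δ = sin φ₁ sin φ₂ + cos φ₁ cos φ₂ cos Δλ, the central angle is δ ≈ 1.633 rad (93.6°). The total great-circle distance is δ·R ≈ 1.633 × 3440 ≈ 5618 nmi, so the target fraction is f = 1000/5618 ≈ 0.178.
Interpolate at f ≈ 0.178 with slerp weights a = sin((1−f)δ)/sin δ ≈ 0.976, b = sin(fδ)/sin δ ≈ 0.287.
p = a·p₁ + b·p₂ ≈ (0.198, -0.102, -0.975); φ = arcsin(p_z) ≈ -77.15°, λ = atan2(p_y, p_x) ≈ -27.32°.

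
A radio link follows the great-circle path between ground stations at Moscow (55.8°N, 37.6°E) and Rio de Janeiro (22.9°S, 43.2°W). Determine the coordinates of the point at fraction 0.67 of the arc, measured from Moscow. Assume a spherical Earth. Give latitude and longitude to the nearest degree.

Write both endpoints as unit vectors p₁, p₂ with components (cos φ cos λ, cos φ sin λ, sin φ).
The central angle between the endpoints is δ = arccos(p₁·p₂) ≈ 1.812 rad (103.8°).
Interpolate at f = 0.67 with slerp weights a = sin((1−f)δ)/sin δ ≈ 0.580, b = sin(fδ)/sin δ ≈ 0.965.
p = a·p₁ + b·p₂ ≈ (0.906, -0.410, 0.104); φ = arcsin(p_z) ≈ 5.97°, λ = atan2(p_y, p_x) ≈ -24.33°.

≈ (6°N, 24°W)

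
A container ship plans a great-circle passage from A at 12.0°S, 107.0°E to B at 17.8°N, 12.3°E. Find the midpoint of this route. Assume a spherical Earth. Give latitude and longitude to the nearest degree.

The haversine formula gives a central angle δ ≈ 1.711 rad (98.0°) between the endpoints.
Interpolate at f = 1/2 with slerp weights a = sin((1−f)δ)/sin δ ≈ 0.762, b = sin(fδ)/sin δ ≈ 0.762.
p = a·p₁ + b·p₂ ≈ (0.491, 0.868, 0.075); φ = arcsin(p_z) ≈ 4.28°, λ = atan2(p_y, p_x) ≈ 60.49°.

≈ 4°N, 60°E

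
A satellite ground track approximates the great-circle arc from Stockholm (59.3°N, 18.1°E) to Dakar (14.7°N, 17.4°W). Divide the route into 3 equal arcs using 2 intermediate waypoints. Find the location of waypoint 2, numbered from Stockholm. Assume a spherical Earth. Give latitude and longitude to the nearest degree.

Write both endpoints as unit vectors p₁, p₂ with components (cos φ cos λ, cos φ sin λ, sin φ).
The central angle between the endpoints is δ = arccos(p₁·p₂) ≈ 0.902 rad (51.7°).
Interpolate at f = 2/3 with slerp weights a = sin((1−f)δ)/sin δ ≈ 0.377, b = sin(fδ)/sin δ ≈ 0.721.
p = a·p₁ + b·p₂ ≈ (0.849, -0.149, 0.508); φ = arcsin(p_z) ≈ 30.50°, λ = atan2(p_y, p_x) ≈ -9.94°.

≈ 30°N, 10°W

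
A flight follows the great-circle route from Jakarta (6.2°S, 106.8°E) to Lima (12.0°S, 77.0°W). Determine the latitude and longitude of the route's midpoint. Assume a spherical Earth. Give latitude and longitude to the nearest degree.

Write both endpoints as unit vectors p₁, p₂ with components (cos φ cos λ, cos φ sin λ, sin φ).
The central angle between the endpoints is δ = arccos(p₁·p₂) ≈ 2.817 rad (161.4°).
Interpolate at f = 1/2 with slerp weights a = sin((1−f)δ)/sin δ ≈ 3.096, b = sin(fδ)/sin δ ≈ 3.096.
p = a·p₁ + b·p₂ ≈ (-0.208, -0.004, -0.978); φ = arcsin(p_z) ≈ -77.97°, λ = atan2(p_y, p_x) ≈ -178.84°.

≈ (78°S, 179°W)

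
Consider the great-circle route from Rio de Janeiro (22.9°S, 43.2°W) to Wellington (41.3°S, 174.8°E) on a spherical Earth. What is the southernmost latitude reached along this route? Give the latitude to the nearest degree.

The great circle lies in the plane with unit normal n̂ = (p₁ × p₂)/|p₁ × p₂|.
Here n̂_z ≈ -0.445; the vertex latitude is φ_max = arccos|n̂_z| ≈ 63.6°.
Check via Clairaut: cos φ_max = |cos φ₁| · sin C = cos(22.9°)·sin(151.1°) ≈ 0.445, again giving ≈ 63.6°.

≈ 64°S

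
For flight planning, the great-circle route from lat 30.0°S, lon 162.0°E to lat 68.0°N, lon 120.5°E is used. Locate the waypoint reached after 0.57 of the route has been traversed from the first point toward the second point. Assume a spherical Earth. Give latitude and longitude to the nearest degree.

≈ lat 27°N, lon 148°E

The haversine formula gives a central angle δ ≈ 1.793 rad (102.7°) between the endpoints.
Interpolate at f = 0.57 with slerp weights a = sin((1−f)δ)/sin δ ≈ 0.715, b = sin(fδ)/sin δ ≈ 0.875.
p = a·p₁ + b·p₂ ≈ (-0.755, 0.474, 0.454); φ = arcsin(p_z) ≈ 26.99°, λ = atan2(p_y, p_x) ≈ 147.90°.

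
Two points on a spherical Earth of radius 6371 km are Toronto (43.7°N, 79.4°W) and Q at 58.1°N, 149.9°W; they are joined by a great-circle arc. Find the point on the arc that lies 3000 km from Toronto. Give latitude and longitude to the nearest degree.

Convert each endpoint to a unit vector on the sphere (x = cos φ cos λ, y = cos φ sin λ, z = sin φ).
The central angle between the endpoints is δ = arccos(p₁·p₂) ≈ 0.776 rad (44.4°). The total great-circle distance is δ·R ≈ 0.776 × 6371 ≈ 4941 km, so the target fraction is f = 3000/4941 ≈ 0.607.
Interpolate at f ≈ 0.607 with slerp weights a = sin((1−f)δ)/sin δ ≈ 0.428, b = sin(fδ)/sin δ ≈ 0.648.
p = a·p₁ + b·p₂ ≈ (-0.239, -0.476, 0.846); φ = arcsin(p_z) ≈ 57.80°, λ = atan2(p_y, p_x) ≈ -116.68°.

≈ 58°N, 117°W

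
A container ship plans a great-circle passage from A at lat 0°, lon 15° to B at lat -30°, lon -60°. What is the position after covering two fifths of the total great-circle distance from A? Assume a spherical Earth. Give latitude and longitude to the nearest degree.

≈ lat -15°, lon -12°

From cos δ = sin φ₁ sin φ₂ + cos φ₁ cos φ₂ cos Δλ, the central angle is δ ≈ 1.345 rad (77.0°).
Interpolate at f = 2/5 with slerp weights a = sin((1−f)δ)/sin δ ≈ 0.741, b = sin(fδ)/sin δ ≈ 0.526.
p = a·p₁ + b·p₂ ≈ (0.943, -0.203, -0.263); φ = arcsin(p_z) ≈ -15.24°, λ = atan2(p_y, p_x) ≈ -12.12°.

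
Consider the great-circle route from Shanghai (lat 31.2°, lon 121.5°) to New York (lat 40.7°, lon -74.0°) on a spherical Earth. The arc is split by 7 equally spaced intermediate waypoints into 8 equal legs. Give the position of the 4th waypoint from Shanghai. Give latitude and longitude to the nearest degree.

Convert each endpoint to a unit vector on the sphere (x = cos φ cos λ, y = cos φ sin λ, z = sin φ).
The central angle between the endpoints is δ = arccos(p₁·p₂) ≈ 1.862 rad (106.7°).
Interpolate at f = 4/8 with slerp weights a = sin((1−f)δ)/sin δ ≈ 0.837, b = sin(fδ)/sin δ ≈ 0.837.
p = a·p₁ + b·p₂ ≈ (-0.199, 0.000, 0.980); φ = arcsin(p_z) ≈ 78.51°, λ = atan2(p_y, p_x) ≈ 179.87°.

≈ lat 79°, lon 180°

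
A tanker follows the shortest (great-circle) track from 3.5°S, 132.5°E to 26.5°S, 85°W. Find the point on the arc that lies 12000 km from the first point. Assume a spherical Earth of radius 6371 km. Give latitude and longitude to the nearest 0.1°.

≈ 38.0°S, 111.5°W

Write both endpoints as unit vectors p₁, p₂ with components (cos φ cos λ, cos φ sin λ, sin φ).
The central angle between the endpoints is δ = arccos(p₁·p₂) ≈ 2.321 rad (133.0°). The total great-circle distance is δ·R ≈ 2.321 × 6371 ≈ 14784 km, so the target fraction is f = 12000/14784 ≈ 0.812.
Interpolate at f ≈ 0.812 with slerp weights a = sin((1−f)δ)/sin δ ≈ 0.578, b = sin(fδ)/sin δ ≈ 1.300.
p = a·p₁ + b·p₂ ≈ (-0.289, -0.734, -0.615); φ = arcsin(p_z) ≈ -37.98°, λ = atan2(p_y, p_x) ≈ -111.47°.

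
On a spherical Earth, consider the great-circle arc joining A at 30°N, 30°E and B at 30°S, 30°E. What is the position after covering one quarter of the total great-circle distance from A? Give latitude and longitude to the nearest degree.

Write both endpoints as unit vectors p₁, p₂ with components (cos φ cos λ, cos φ sin λ, sin φ).
The central angle between the endpoints is δ = arccos(p₁·p₂) ≈ 1.047 rad (60.0°).
Interpolate at f = 1/4 with slerp weights a = sin((1−f)δ)/sin δ ≈ 0.816, b = sin(fδ)/sin δ ≈ 0.299.
p = a·p₁ + b·p₂ ≈ (0.837, 0.483, 0.259); φ = arcsin(p_z) ≈ 15.00°, λ = atan2(p_y, p_x) ≈ 30.00°.

≈ 15°N, 30°E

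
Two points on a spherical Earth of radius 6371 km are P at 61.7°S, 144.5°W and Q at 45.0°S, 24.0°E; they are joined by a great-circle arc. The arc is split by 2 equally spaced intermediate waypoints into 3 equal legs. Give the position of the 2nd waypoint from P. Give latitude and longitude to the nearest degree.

≈ 69°S, 17°E

The haversine formula gives a central angle δ ≈ 1.272 rad (72.9°) between the endpoints.
Interpolate at f = 2/3 with slerp weights a = sin((1−f)δ)/sin δ ≈ 0.431, b = sin(fδ)/sin δ ≈ 0.785.
p = a·p₁ + b·p₂ ≈ (0.341, 0.107, -0.934); φ = arcsin(p_z) ≈ -69.07°, λ = atan2(p_y, p_x) ≈ 17.46°.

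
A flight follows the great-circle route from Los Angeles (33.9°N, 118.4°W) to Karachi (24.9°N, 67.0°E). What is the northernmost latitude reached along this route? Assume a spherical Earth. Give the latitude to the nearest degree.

The great circle lies in the plane with unit normal n̂ = (p₁ × p₂)/|p₁ × p₂|.
Here n̂_z ≈ -0.083; the vertex latitude is φ_max = arccos|n̂_z| ≈ 85.3°.
Check via Clairaut: cos φ_max = |cos φ₁| · sin C = cos(33.9°)·sin(5.7°) ≈ 0.083, again giving ≈ 85.3°.

≈ 85°N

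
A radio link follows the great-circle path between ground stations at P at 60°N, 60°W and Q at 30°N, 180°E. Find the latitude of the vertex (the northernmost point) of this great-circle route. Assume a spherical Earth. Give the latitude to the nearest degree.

The great circle lies in the plane with unit normal n̂ = (p₁ × p₂)/|p₁ × p₂|.
Here n̂_z ≈ -0.384; the vertex latitude is φ_max = arccos|n̂_z| ≈ 67.4°.
Check via Clairaut: cos φ_max = |cos φ₁| · sin C = cos(60.0°)·sin(50.2°) ≈ 0.384, again giving ≈ 67.4°.

≈ 67°N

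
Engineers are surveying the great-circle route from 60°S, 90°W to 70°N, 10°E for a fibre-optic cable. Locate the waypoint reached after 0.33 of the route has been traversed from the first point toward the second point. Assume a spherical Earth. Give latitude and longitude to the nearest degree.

≈ 16°S, 61°W

The haversine formula gives a central angle δ ≈ 2.575 rad (147.5°) between the endpoints.
Interpolate at f = 0.33 with slerp weights a = sin((1−f)δ)/sin δ ≈ 1.840, b = sin(fδ)/sin δ ≈ 1.398.
p = a·p₁ + b·p₂ ≈ (0.471, -0.837, -0.279); φ = arcsin(p_z) ≈ -16.22°, λ = atan2(p_y, p_x) ≈ -60.63°.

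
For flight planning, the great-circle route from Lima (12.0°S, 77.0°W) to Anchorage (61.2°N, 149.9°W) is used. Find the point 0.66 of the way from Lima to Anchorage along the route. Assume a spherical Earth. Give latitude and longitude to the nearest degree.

Convert each endpoint to a unit vector on the sphere (x = cos φ cos λ, y = cos φ sin λ, z = sin φ).
The central angle between the endpoints is δ = arccos(p₁·p₂) ≈ 1.614 rad (92.5°).
Interpolate at f = 0.66 with slerp weights a = sin((1−f)δ)/sin δ ≈ 0.522, b = sin(fδ)/sin δ ≈ 0.876.
p = a·p₁ + b·p₂ ≈ (-0.250, -0.709, 0.659); φ = arcsin(p_z) ≈ 41.22°, λ = atan2(p_y, p_x) ≈ -109.42°.

≈ (41°N, 109°W)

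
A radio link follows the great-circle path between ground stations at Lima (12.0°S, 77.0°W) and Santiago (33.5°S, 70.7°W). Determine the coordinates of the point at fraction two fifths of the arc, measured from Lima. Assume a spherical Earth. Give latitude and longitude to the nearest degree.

≈ (21°S, 75°W)

Convert each endpoint to a unit vector on the sphere (x = cos φ cos λ, y = cos φ sin λ, z = sin φ).
The central angle between the endpoints is δ = arccos(p₁·p₂) ≈ 0.388 rad (22.3°).
Interpolate at f = 2/5 with slerp weights a = sin((1−f)δ)/sin δ ≈ 0.610, b = sin(fδ)/sin δ ≈ 0.409.
p = a·p₁ + b·p₂ ≈ (0.247, -0.903, -0.352); φ = arcsin(p_z) ≈ -20.63°, λ = atan2(p_y, p_x) ≈ -74.71°.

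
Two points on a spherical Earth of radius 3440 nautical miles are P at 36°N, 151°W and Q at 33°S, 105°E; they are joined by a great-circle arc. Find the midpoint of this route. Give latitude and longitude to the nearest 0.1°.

≈ 2.4°N, 155.7°E

The haversine formula gives a central angle δ ≈ 2.076 rad (119.0°) between the endpoints.
Interpolate at f = 1/2 with slerp weights a = sin((1−f)δ)/sin δ ≈ 0.985, b = sin(fδ)/sin δ ≈ 0.985.
p = a·p₁ + b·p₂ ≈ (-0.910, 0.411, 0.042); φ = arcsin(p_z) ≈ 2.43°, λ = atan2(p_y, p_x) ≈ 155.68°.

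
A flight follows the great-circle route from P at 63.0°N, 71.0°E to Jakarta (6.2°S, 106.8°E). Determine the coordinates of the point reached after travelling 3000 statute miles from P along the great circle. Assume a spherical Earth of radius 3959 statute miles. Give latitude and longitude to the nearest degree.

≈ 23°N, 98°E

Convert each endpoint to a unit vector on the sphere (x = cos φ cos λ, y = cos φ sin λ, z = sin φ).
The central angle between the endpoints is δ = arccos(p₁·p₂) ≈ 1.298 rad (74.3°). The total great-circle distance is δ·R ≈ 1.298 × 3959 ≈ 5137 mi, so the target fraction is f = 3000/5137 ≈ 0.584.
Interpolate at f ≈ 0.584 with slerp weights a = sin((1−f)δ)/sin δ ≈ 0.534, b = sin(fδ)/sin δ ≈ 0.714.
p = a·p₁ + b·p₂ ≈ (-0.126, 0.908, 0.399); φ = arcsin(p_z) ≈ 23.48°, λ = atan2(p_y, p_x) ≈ 97.91°.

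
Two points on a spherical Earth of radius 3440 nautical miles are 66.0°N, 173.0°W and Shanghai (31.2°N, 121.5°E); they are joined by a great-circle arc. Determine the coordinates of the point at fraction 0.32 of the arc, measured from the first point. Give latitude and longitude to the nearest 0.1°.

The haversine formula gives a central angle δ ≈ 0.905 rad (51.9°) between the endpoints.
Interpolate at f = 0.32 with slerp weights a = sin((1−f)δ)/sin δ ≈ 0.734, b = sin(fδ)/sin δ ≈ 0.363.
p = a·p₁ + b·p₂ ≈ (-0.459, 0.228, 0.859); φ = arcsin(p_z) ≈ 59.18°, λ = atan2(p_y, p_x) ≈ 153.52°.

≈ 59.2°N, 153.5°E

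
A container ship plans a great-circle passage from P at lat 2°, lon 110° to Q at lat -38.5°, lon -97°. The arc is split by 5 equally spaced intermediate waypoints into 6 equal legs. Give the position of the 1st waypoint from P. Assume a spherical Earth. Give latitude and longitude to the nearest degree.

Convert each endpoint to a unit vector on the sphere (x = cos φ cos λ, y = cos φ sin λ, z = sin φ).
The central angle between the endpoints is δ = arccos(p₁·p₂) ≈ 2.373 rad (135.9°).
Interpolate at f = 1/6 with slerp weights a = sin((1−f)δ)/sin δ ≈ 1.321, b = sin(fδ)/sin δ ≈ 0.554.
p = a·p₁ + b·p₂ ≈ (-0.504, 0.810, -0.299); φ = arcsin(p_z) ≈ -17.38°, λ = atan2(p_y, p_x) ≈ 121.90°.

≈ lat -17°, lon 122°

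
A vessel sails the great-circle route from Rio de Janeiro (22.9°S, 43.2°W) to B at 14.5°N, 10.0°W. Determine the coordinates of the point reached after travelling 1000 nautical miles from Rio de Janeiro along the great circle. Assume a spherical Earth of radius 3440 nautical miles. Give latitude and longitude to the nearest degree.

From cos δ = sin φ₁ sin φ₂ + cos φ₁ cos φ₂ cos Δλ, the central angle is δ ≈ 0.865 rad (49.5°). The total great-circle distance is δ·R ≈ 0.865 × 3440 ≈ 2975 nmi, so the target fraction is f = 1000/2975 ≈ 0.336.
Interpolate at f ≈ 0.336 with slerp weights a = sin((1−f)δ)/sin δ ≈ 0.714, b = sin(fδ)/sin δ ≈ 0.377.
p = a·p₁ + b·p₂ ≈ (0.838, -0.513, -0.183); φ = arcsin(p_z) ≈ -10.57°, λ = atan2(p_y, p_x) ≈ -31.48°.

≈ 11°S, 31°W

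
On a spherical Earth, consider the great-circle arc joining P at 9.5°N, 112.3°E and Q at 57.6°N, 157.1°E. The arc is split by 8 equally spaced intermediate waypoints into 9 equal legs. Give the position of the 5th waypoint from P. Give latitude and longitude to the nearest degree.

Convert each endpoint to a unit vector on the sphere (x = cos φ cos λ, y = cos φ sin λ, z = sin φ).
The central angle between the endpoints is δ = arccos(p₁·p₂) ≈ 1.031 rad (59.0°).
Interpolate at f = 5/9 with slerp weights a = sin((1−f)δ)/sin δ ≈ 0.516, b = sin(fδ)/sin δ ≈ 0.632.
p = a·p₁ + b·p₂ ≈ (-0.505, 0.602, 0.618); φ = arcsin(p_z) ≈ 38.21°, λ = atan2(p_y, p_x) ≈ 129.97°.

≈ 38°N, 130°E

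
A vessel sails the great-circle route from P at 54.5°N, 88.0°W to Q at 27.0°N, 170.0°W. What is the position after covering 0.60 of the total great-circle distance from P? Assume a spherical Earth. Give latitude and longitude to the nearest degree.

≈ 45°N, 147°W

The haversine formula gives a central angle δ ≈ 1.113 rad (63.8°) between the endpoints.
Interpolate at f = 0.60 with slerp weights a = sin((1−f)δ)/sin δ ≈ 0.480, b = sin(fδ)/sin δ ≈ 0.690.
p = a·p₁ + b·p₂ ≈ (-0.596, -0.385, 0.704); φ = arcsin(p_z) ≈ 44.78°, λ = atan2(p_y, p_x) ≈ -147.11°.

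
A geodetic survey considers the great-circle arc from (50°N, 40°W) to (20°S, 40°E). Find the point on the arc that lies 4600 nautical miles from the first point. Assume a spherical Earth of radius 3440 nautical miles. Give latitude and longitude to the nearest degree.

Convert each endpoint to a unit vector on the sphere (x = cos φ cos λ, y = cos φ sin λ, z = sin φ).
The central angle between the endpoints is δ = arccos(p₁·p₂) ≈ 1.729 rad (99.0°). The total great-circle distance is δ·R ≈ 1.729 × 3440 ≈ 5946 nmi, so the target fraction is f = 4600/5946 ≈ 0.774.
Interpolate at f ≈ 0.774 with slerp weights a = sin((1−f)δ)/sin δ ≈ 0.386, b = sin(fδ)/sin δ ≈ 0.985.
p = a·p₁ + b·p₂ ≈ (0.899, 0.435, -0.041); φ = arcsin(p_z) ≈ -2.35°, λ = atan2(p_y, p_x) ≈ 25.84°.

≈ (2°S, 26°E)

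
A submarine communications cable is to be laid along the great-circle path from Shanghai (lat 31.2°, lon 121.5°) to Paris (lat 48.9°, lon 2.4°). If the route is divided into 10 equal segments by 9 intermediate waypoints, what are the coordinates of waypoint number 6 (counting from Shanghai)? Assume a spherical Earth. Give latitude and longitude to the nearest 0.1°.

≈ lat 60.2°, lon 58.6°

Write both endpoints as unit vectors p₁, p₂ with components (cos φ cos λ, cos φ sin λ, sin φ).
The central angle between the endpoints is δ = arccos(p₁·p₂) ≈ 1.454 rad (83.3°).
Interpolate at f = 6/10 with slerp weights a = sin((1−f)δ)/sin δ ≈ 0.553, b = sin(fδ)/sin δ ≈ 0.771.
p = a·p₁ + b·p₂ ≈ (0.259, 0.425, 0.867); φ = arcsin(p_z) ≈ 60.17°, λ = atan2(p_y, p_x) ≈ 58.59°.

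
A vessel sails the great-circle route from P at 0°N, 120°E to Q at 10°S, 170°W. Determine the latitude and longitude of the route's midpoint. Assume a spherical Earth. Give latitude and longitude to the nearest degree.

Write both endpoints as unit vectors p₁, p₂ with components (cos φ cos λ, cos φ sin λ, sin φ).
The central angle between the endpoints is δ = arccos(p₁·p₂) ≈ 1.227 rad (70.3°).
Interpolate at f = 1/2 with slerp weights a = sin((1−f)δ)/sin δ ≈ 0.612, b = sin(fδ)/sin δ ≈ 0.612.
p = a·p₁ + b·p₂ ≈ (-0.899, 0.425, -0.106); φ = arcsin(p_z) ≈ -6.10°, λ = atan2(p_y, p_x) ≈ 154.69°.

≈ 6°S, 155°E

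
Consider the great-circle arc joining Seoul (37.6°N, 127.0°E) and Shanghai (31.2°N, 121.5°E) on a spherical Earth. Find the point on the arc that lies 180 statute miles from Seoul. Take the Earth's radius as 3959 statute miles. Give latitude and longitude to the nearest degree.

≈ 36°N, 125°E

From cos δ = sin φ₁ sin φ₂ + cos φ₁ cos φ₂ cos Δλ, the central angle is δ ≈ 0.137 rad (7.8°). The total great-circle distance is δ·R ≈ 0.137 × 3959 ≈ 542 mi, so the target fraction is f = 180/542 ≈ 0.332.
Interpolate at f ≈ 0.332 with slerp weights a = sin((1−f)δ)/sin δ ≈ 0.669, b = sin(fδ)/sin δ ≈ 0.333.
p = a·p₁ + b·p₂ ≈ (-0.468, 0.666, 0.581); φ = arcsin(p_z) ≈ 35.50°, λ = atan2(p_y, p_x) ≈ 125.08°.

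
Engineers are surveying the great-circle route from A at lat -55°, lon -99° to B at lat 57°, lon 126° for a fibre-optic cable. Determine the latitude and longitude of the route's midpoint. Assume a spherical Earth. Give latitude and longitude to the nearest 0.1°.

The haversine formula gives a central angle δ ≈ 2.709 rad (155.2°) between the endpoints.
Interpolate at f = 1/2 with slerp weights a = sin((1−f)δ)/sin δ ≈ 2.330, b = sin(fδ)/sin δ ≈ 2.330.
p = a·p₁ + b·p₂ ≈ (-0.955, -0.293, 0.045); φ = arcsin(p_z) ≈ 2.61°, λ = atan2(p_y, p_x) ≈ -162.93°.

≈ lat 2.6°, lon -162.9°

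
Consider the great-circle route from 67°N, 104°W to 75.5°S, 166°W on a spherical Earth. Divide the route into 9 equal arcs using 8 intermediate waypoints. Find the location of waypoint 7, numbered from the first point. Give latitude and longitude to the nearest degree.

≈ 45°S, 136°W

The haversine formula gives a central angle δ ≈ 2.578 rad (147.7°) between the endpoints.
Interpolate at f = 7/9 with slerp weights a = sin((1−f)δ)/sin δ ≈ 1.014, b = sin(fδ)/sin δ ≈ 1.698.
p = a·p₁ + b·p₂ ≈ (-0.508, -0.487, -0.710); φ = arcsin(p_z) ≈ -45.23°, λ = atan2(p_y, p_x) ≈ -136.20°.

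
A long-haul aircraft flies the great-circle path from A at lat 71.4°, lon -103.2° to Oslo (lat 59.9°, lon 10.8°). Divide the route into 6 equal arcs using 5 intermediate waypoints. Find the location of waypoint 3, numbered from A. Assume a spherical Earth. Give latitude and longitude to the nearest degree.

≈ lat 75°, lon -27°

Write both endpoints as unit vectors p₁, p₂ with components (cos φ cos λ, cos φ sin λ, sin φ).
The central angle between the endpoints is δ = arccos(p₁·p₂) ≈ 0.715 rad (41.0°).
Interpolate at f = 3/6 with slerp weights a = sin((1−f)δ)/sin δ ≈ 0.534, b = sin(fδ)/sin δ ≈ 0.534.
p = a·p₁ + b·p₂ ≈ (0.224, -0.116, 0.968); φ = arcsin(p_z) ≈ 75.40°, λ = atan2(p_y, p_x) ≈ -27.29°.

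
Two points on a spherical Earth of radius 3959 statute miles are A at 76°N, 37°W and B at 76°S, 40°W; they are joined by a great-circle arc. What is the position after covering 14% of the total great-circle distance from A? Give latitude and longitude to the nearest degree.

≈ 55°N, 38°W

Write both endpoints as unit vectors p₁, p₂ with components (cos φ cos λ, cos φ sin λ, sin φ).
The central angle between the endpoints is δ = arccos(p₁·p₂) ≈ 2.653 rad (152.0°).
Interpolate at f = 0.14 with slerp weights a = sin((1−f)δ)/sin δ ≈ 1.615, b = sin(fδ)/sin δ ≈ 0.773.
p = a·p₁ + b·p₂ ≈ (0.455, -0.355, 0.816); φ = arcsin(p_z) ≈ 54.72°, λ = atan2(p_y, p_x) ≈ -37.97°.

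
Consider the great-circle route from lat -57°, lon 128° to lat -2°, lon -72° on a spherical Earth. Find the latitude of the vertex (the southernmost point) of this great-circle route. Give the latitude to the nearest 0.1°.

The great circle lies in the plane with unit normal n̂ = (p₁ × p₂)/|p₁ × p₂|.
Here n̂_z ≈ +0.213; the vertex latitude is φ_max = arccos|n̂_z| ≈ 77.7°.

≈ -77.7°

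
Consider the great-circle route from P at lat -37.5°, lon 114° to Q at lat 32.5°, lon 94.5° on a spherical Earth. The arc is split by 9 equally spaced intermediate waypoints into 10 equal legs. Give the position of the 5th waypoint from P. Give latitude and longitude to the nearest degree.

Write both endpoints as unit vectors p₁, p₂ with components (cos φ cos λ, cos φ sin λ, sin φ).
The central angle between the endpoints is δ = arccos(p₁·p₂) ≈ 1.262 rad (72.3°).
Interpolate at f = 5/10 with slerp weights a = sin((1−f)δ)/sin δ ≈ 0.619, b = sin(fδ)/sin δ ≈ 0.619.
p = a·p₁ + b·p₂ ≈ (-0.241, 0.970, -0.044); φ = arcsin(p_z) ≈ -2.54°, λ = atan2(p_y, p_x) ≈ 103.95°.

≈ lat -3°, lon 104°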